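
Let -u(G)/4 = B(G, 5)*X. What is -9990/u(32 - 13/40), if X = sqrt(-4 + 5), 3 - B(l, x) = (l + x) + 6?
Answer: -33300/529 ≈ -62.949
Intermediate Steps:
B(l, x) = -3 - l - x (B(l, x) = 3 - ((l + x) + 6) = 3 - (6 + l + x) = 3 + (-6 - l - x) = -3 - l - x)
X = 1 (X = sqrt(1) = 1)
u(G) = 32 + 4*G (u(G) = -4*(-3 - G - 1*5) = -4*(-3 - G - 5) = -4*(-8 - G) = 32 + 4*G)
-9990/u(32 - 13/40) = -9990/(32 + 4*(32 - 13/40)) = -9990/(32 + 4*(1267/40)) = -9990/(32 + 1267/10) = -9990/1587/10 = -9990*10/1587 = -33300/529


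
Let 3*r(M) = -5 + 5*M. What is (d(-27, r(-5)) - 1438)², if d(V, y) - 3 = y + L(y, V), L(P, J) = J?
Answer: 2166784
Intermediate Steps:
r(M) = -5/3 + 5*M/3 (r(M) = (-5 + 5*M)/3 = -5/3 + 5*M/3)
d(V, y) = 3 + V + y (d(V, y) = 3 + (y + V) = 3 + (V + y) = 3 + V + y)
(d(-27, r(-5)) - 1438)² = ((3 - 27 + (-5/3 + (5/3)*(-5))) - 1438)² = ((3 - 27 + (-5/3 - 25/3)) - 1438)² = ((3 - 27 - 10) - 1438)² = (-34 - 1438)² = (-1472)² = 2166784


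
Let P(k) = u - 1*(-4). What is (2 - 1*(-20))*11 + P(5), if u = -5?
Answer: 241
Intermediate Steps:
P(k) = -1 (P(k) = -5 - 1*(-4) = -5 + 4 = -1)
(2 - 1*(-20))*11 + P(5) = (2 - 1*(-20))*11 - 1 = (2 + 20)*11 - 1 = 22*11 - 1 = 242 - 1 = 241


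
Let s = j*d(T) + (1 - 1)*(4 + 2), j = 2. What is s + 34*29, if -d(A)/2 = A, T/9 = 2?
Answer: 914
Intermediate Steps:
T = 18 (T = 9*2 = 18)
d(A) = -2*A
s = -72 (s = 2*(-2*18) + (1 - 1)*(4 + 2) = 2*(-36) + 0*6 = -72 + 0 = -72)
s + 34*29 = -72 + 34*29 = -72 + 986 = 914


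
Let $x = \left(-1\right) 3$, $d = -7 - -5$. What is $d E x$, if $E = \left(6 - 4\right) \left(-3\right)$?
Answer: $-36$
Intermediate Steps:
$d = -2$ ($d = -7 + 5 = -2$)
$x = -3$
$E = -6$ ($E = 2 \left(-3\right) = -6$)
$d E x = \left(-2\right) \left(-6\right) \left(-3\right) = 12 \left(-3\right) = -36$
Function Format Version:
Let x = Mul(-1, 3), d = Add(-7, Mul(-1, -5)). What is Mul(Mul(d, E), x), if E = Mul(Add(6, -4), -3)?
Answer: -36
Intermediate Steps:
d = -2 (d = Add(-7, 5) = -2)
x = -3
E = -6 (E = Mul(2, -3) = -6)
Mul(Mul(d, E), x) = Mul(Mul(-2, -6), -3) = Mul(12, -3) = -36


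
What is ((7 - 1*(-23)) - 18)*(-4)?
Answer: -48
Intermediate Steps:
((7 - 1*(-23)) - 18)*(-4) = ((7 + 23) - 18)*(-4) = (30 - 18)*(-4) = 12*(-4) = -48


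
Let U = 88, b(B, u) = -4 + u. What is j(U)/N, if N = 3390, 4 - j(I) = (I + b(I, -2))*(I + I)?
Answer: -7214/1695 ≈ -4.2561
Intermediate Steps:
j(I) = 4 - 2*I*(-6 + I) (j(I) = 4 - (I + (-4 - 2))*(I + I) = 4 - (I - 6)*2*I = 4 - (-6 + I)*2*I = 4 - 2*I*(-6 + I))
j(U)/N = (4 - 2*88² + 12*88)/3390 = (4 - 2*7744 + 1056)*(1/3390) = (4 - 15488 + 1056)*(1/3390) = -14428*1/3390 = -7214/1695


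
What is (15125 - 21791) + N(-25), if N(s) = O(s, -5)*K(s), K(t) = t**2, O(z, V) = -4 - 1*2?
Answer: -10416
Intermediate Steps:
O(z, V) = -6 (O(z, V) = -4 - 2 = -6)
N(s) = -6*s**2
(15125 - 21791) + N(-25) = (15125 - 21791) - 6*(-25)**2 = -6666 - 6*625 = -6666 - 3750 = -10416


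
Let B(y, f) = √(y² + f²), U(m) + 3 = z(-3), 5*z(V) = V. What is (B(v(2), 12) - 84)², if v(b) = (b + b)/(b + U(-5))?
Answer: (168 - √601)²/4 ≈ 5147.0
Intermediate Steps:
z(V) = V/5
U(m) = -18/5 (U(m) = -3 + (⅕)*(-3) = -3 - ⅗ = -18/5)
v(b) = 2*b/(-18/5 + b) (v(b) = (b + b)/(b - 18/5) = (2*b)/(-18/5 + b) = 2*b/(-18/5 + b))
B(y, f) = √(f² + y²)
(B(v(2), 12) - 84)² = (√(12² + (10*2/(-18 + 5*2))²) - 84)² = (√(144 + (10*2/(-18 + 10))²) - 84)² = (√(144 + (10*2/(-8))²) - 84)² = (√(144 + (10*2*(-⅛))²) - 84)² = (√(144 + (-5/2)²) - 84)² = (√(144 + 25/4) - 84)² = (√(601/4) - 84)² = (√601/2 - 84)² = (-84 + √601/2)²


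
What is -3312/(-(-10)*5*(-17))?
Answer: 1656/425 ≈ 3.8965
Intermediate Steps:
-3312/(-(-10)*5*(-17)) = -3312/(-10*(-5)*(-17)) = -3312/(50*(-17)) = -3312/(-850) = -3312*(-1/850) = 1656/425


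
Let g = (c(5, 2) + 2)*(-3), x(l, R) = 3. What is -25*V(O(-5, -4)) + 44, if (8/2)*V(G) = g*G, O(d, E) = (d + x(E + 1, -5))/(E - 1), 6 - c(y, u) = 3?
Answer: 163/2 ≈ 81.500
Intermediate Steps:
c(y, u) = 3 (c(y, u) = 6 - 1*3 = 6 - 3 = 3)
O(d, E) = (3 + d)/(-1 + E) (O(d, E) = (d + 3)/(E - 1) = (3 + d)/(-1 + E))
g = -15 (g = (3 + 2)*(-3) = 5*(-3) = -15)
V(G) = -15*G/4 (V(G) = (-15*G)/4 = -15*G/4)
-25*V(O(-5, -4)) + 44 = -(-375)*(3 - 5)/(-1 - 4)/4 + 44 = -(-375)*-2/(-5)/4 + 44 = -(-375)*(-1/5*(-2))/4 + 44 = -(-375)*2/(4*5) + 44 = -25*(-3/2) + 44 = 75/2 + 44 = 163/2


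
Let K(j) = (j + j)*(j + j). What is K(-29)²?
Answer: 11316496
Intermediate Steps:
K(j) = 4*j² (K(j) = (2*j)*(2*j) = 4*j²)
K(-29)² = (4*(-29)²)² = (4*841)² = 3364² = 11316496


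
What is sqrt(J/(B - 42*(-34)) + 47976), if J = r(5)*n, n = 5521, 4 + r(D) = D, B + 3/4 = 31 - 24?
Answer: 2*sqrt(394792222963)/5737 ≈ 219.04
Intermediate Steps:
B = 25/4 (B = -3/4 + (31 - 24) = -3/4 + 7 = 25/4 ≈ 6.2500)
r(D) = -4 + D
J = 5521 (J = (-4 + 5)*5521 = 1*5521 = 5521)
sqrt(J/(B - 42*(-34)) + 47976) = sqrt(5521/(25/4 - 42*(-34)) + 47976) = sqrt(5521/(25/4 + 1428) + 47976) = sqrt(5521/(5737/4) + 47976) = sqrt(5521*(4/5737) + 47976) = sqrt(22084/5737 + 47976) = sqrt(275260396/5737) = 2*sqrt(394792222963)/5737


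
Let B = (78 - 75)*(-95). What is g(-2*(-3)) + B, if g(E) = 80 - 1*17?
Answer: -222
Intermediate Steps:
B = -285 (B = 3*(-95) = -285)
g(E) = 63 (g(E) = 80 - 17 = 63)
g(-2*(-3)) + B = 63 - 285 = -222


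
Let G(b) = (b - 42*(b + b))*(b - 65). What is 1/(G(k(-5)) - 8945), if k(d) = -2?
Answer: -1/20067 ≈ -4.9833e-5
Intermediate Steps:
G(b) = -83*b*(-65 + b) (G(b) = (b - 84*b)*(-65 + b) = (-83*b)*(-65 + b) = -83*b*(-65 + b))
1/(G(k(-5)) - 8945) = 1/(83*(-2)*(65 - 1*(-2)) - 8945) = 1/(83*(-2)*(65 + 2) - 8945) = 1/(83*(-2)*67 - 8945) = 1/(-11122 - 8945) = 1/(-20067) = -1/20067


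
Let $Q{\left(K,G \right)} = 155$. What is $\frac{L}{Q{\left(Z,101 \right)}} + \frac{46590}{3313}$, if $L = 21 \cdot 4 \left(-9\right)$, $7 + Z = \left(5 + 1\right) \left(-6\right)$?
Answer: $\frac{4716822}{513515} \approx 9.1854$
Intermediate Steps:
$Z = -43$ ($Z = -7 + \left(5 + 1\right) \left(-6\right) = -7 + 6 \left(-6\right) = -7 - 36 = -43$)
$L = -756$ ($L = 84 \left(-9\right) = -756$)
$\frac{L}{Q{\left(Z,101 \right)}} + \frac{46590}{3313} = - \frac{756}{155} + \frac{46590}{3313} = \frac{4716822}{513515}$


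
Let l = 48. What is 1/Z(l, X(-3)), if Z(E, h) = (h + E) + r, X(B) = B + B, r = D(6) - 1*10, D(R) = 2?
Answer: 1/34 ≈ 0.029412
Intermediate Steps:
r = -8 (r = 2 - 1*10 = 2 - 10 = -8)
X(B) = 2*B
Z(E, h) = -8 + E + h (Z(E, h) = (h + E) - 8 = (E + h) - 8 = -8 + E + h)
1/Z(l, X(-3)) = 1/(-8 + 48 + 2*(-3)) = 1/(-8 + 48 - 6) = 1/34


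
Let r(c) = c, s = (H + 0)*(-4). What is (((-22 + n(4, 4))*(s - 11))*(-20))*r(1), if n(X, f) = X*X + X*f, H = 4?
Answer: 5400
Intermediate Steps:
s = -16 (s = (4 + 0)*(-4) = 4*(-4) = -16)
n(X, f) = X² + X*f
(((-22 + n(4, 4))*(s - 11))*(-20))*r(1) = (((-22 + 4*(4 + 4))*(-16 - 11))*(-20))*1 = (((-22 + 4*8)*(-27))*(-20))*1 = (((-22 + 32)*(-27))*(-20))*1 = ((10*(-27))*(-20))*1 = -270*(-20)*1 = 5400*1 = 5400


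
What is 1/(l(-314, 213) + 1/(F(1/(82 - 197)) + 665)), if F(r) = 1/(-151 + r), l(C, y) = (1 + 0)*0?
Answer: 11548275/17366 ≈ 664.99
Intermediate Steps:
l(C, y) = 0 (l(C, y) = 1*0 = 0)
1/(l(-314, 213) + 1/(F(1/(82 - 197)) + 665)) = 1/(0 + 1/(1/(-151 + 1/(82 - 197)) + 665)) = 1/(0 + 1/(1/(-151 + 1/(-115)) + 665)) = 1/(0 + 1/(1/(-151 - 1/115) + 665)) = 1/(0 + 1/(1/(-17366/115) + 665)) = 1/(0 + 1/(-115/17366 + 665)) = 1/(0 + 1/(11548275/17366)) = 1/(0 + 17366/11548275) = 1/(17366/11548275) = 11548275/17366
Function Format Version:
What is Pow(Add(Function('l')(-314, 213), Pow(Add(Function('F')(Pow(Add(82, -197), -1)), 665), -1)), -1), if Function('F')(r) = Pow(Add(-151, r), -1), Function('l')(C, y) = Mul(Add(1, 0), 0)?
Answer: Rational(11548275, 17366) ≈ 664.99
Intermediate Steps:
Function('l')(C, y) = 0 (Function('l')(C, y) = Mul(1, 0) = 0)
Pow(Add(Function('l')(-314, 213), Pow(Add(Function('F')(Pow(Add(82, -197), -1)), 665), -1)), -1) = Pow(Add(0, Pow(Add(Pow(Add(-151, Pow(Add(82, -197), -1)), -1), 665), -1)), -1) = Pow(Add(0, Pow(Add(Pow(Add(-151, Pow(-115, -1)), -1), 665), -1)), -1) = Pow(Add(0, Pow(Add(Pow(Add(-151, Rational(-1, 115)), -1), 665), -1)), -1) = Pow(Add(0, Pow(Add(Pow(Rational(-17366, 115), -1), 665), -1)), -1) = Pow(Add(0, Pow(Add(Rational(-115, 17366), 665), -1)), -1) = Pow(Add(0, Pow(Rational(11548275, 17366), -1)), -1) = Pow(Add(0, Rational(17366, 11548275)), -1) = Pow(Rational(17366, 11548275), -1) = Rational(11548275, 17366)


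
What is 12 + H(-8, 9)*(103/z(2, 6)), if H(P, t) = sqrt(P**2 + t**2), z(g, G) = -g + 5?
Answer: 12 + 103*sqrt(145)/3 ≈ 425.43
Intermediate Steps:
z(g, G) = 5 - g
12 + H(-8, 9)*(103/z(2, 6)) = 12 + sqrt((-8)**2 + 9**2)*(103/(5 - 1*2)) = 12 + sqrt(64 + 81)*(103/(5 - 2)) = 12 + sqrt(145)*(103/3) = 12 + 103*sqrt(145)/3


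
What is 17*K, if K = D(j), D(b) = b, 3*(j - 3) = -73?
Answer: -1088/3 ≈ -362.67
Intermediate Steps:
j = -64/3 (j = 3 + (1/3)*(-73) = 3 - 73/3 = -64/3 ≈ -21.333)
K = -64/3 ≈ -21.333
17*K = 17*(-64/3) = -1088/3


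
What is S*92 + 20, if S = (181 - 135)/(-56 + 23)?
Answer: -3572/33 ≈ -108.24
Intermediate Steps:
S = -46/33 (S = 46/(-33) = 46*(-1/33) = -46/33 ≈ -1.3939)
S*92 + 20 = -46/33*92 + 20 = -4232/33 + 20 = -3572/33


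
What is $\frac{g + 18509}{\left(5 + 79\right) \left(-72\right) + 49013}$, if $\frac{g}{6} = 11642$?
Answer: $\frac{6797}{3305} \approx 2.0566$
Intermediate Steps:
$g = 69852$ ($g = 6 \cdot 11642 = 69852$)
$\frac{g + 18509}{\left(5 + 79\right) \left(-72\right) + 49013} = \frac{69852 + 18509}{\left(5 + 79\right) \left(-72\right) + 49013} = \frac{88361}{84 \left(-72\right) + 49013} = \frac{88361}{-6048 + 49013} = \frac{88361}{42965} = 88361 \cdot \frac{1}{42965} = \frac{6797}{3305}$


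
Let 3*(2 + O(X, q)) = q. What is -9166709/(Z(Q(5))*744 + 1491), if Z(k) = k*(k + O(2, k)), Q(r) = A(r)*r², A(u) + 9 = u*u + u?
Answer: -9166709/272640291 ≈ -0.033622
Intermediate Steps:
A(u) = -9 + u + u² (A(u) = -9 + (u*u + u) = -9 + (u² + u) = -9 + (u + u²) = -9 + u + u²)
O(X, q) = -2 + q/3
Q(r) = r²*(-9 + r + r²) (Q(r) = (-9 + r + r²)*r² = r²*(-9 + r + r²))
Z(k) = k*(-2 + 4*k/3) (Z(k) = k*(k + (-2 + k/3)) = k*(-2 + 4*k/3))
-9166709/(Z(Q(5))*744 + 1491) = -9166709/((2*(5²*(-9 + 5 + 5²))*(-3 + 2*(5²*(-9 + 5 + 5²)))/3)*744 + 1491) = -9166709/((2*(25*(-9 + 5 + 25))*(-3 + 2*(25*(-9 + 5 + 25)))/3)*744 + 1491) = -9166709/((2*(25*21)*(-3 + 2*(25*21))/3)*744 + 1491) = -9166709/(((⅔)*525*(-3 + 2*525))*744 + 1491) = -9166709/(((⅔)*525*(-3 + 1050))*744 + 1491) = -9166709/(((⅔)*525*1047)*744 + 1491) = -9166709/(366450*744 + 1491) = -9166709/(272638800 + 1491) = -9166709/272640291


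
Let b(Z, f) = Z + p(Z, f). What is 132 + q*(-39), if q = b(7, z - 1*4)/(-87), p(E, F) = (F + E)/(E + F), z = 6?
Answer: 3932/29 ≈ 135.59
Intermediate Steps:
p(E, F) = 1 (p(E, F) = (E + F)/(E + F) = 1)
b(Z, f) = 1 + Z (b(Z, f) = Z + 1 = 1 + Z)
q = -8/87 (q = (1 + 7)/(-87) = 8*(-1/87) = -8/87 ≈ -0.091954)
132 + q*(-39) = 132 - 8/87*(-39) = 132 + 104/29 = 3932/29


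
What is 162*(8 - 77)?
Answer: -11178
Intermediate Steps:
162*(8 - 77) = 162*(-69) = -11178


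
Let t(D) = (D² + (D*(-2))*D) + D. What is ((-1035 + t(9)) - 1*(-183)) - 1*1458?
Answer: -2382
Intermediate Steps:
t(D) = D - D² (t(D) = (D² + (-2*D)*D) + D = (D² - 2*D²) + D = -D² + D = D - D²)
((-1035 + t(9)) - 1*(-183)) - 1*1458 = ((-1035 + 9*(1 - 1*9)) - 1*(-183)) - 1*1458 = ((-1035 + 9*(1 - 9)) + 183) - 1458 = ((-1035 + 9*(-8)) + 183) - 1458 = ((-1035 - 72) + 183) - 1458 = (-1107 + 183) - 1458 = -924 - 1458 = -2382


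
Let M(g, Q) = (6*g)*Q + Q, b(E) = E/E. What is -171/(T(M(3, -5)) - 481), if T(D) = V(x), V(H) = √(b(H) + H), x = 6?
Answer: 9139/25706 + 19*√7/25706 ≈ 0.35748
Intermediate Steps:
b(E) = 1
V(H) = √(1 + H)
M(g, Q) = Q + 6*Q*g (M(g, Q) = 6*Q*g + Q = Q + 6*Q*g)
T(D) = √7 (T(D) = √(1 + 6) = √7)
-171/(T(M(3, -5)) - 481) = -171/(√7 - 481) = -171/(-481 + √7)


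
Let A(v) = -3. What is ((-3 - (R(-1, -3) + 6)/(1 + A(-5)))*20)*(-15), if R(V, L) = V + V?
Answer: 300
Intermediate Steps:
R(V, L) = 2*V
((-3 - (R(-1, -3) + 6)/(1 + A(-5)))*20)*(-15) = ((-3 - (2*(-1) + 6)/(1 - 3))*20)*(-15) = ((-3 - (-2 + 6)/(-2))*20)*(-15) = ((-3 - 4*(-1)/2)*20)*(-15) = ((-3 - 1*(-2))*20)*(-15) = ((-3 + 2)*20)*(-15) = -1*20*(-15) = -20*(-15) = 300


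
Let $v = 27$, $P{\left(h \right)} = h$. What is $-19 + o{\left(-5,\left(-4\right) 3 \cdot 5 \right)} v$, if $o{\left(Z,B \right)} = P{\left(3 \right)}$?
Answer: $62$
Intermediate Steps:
$o{\left(Z,B \right)} = 3$
$-19 + o{\left(-5,\left(-4\right) 3 \cdot 5 \right)} v = -19 + 3 \cdot 27 = -19 + 81 = 62$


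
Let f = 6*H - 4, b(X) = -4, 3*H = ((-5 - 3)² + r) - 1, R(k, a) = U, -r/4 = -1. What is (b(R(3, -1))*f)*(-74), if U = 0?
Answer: 38480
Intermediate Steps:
r = 4 (r = -4*(-1) = 4)
R(k, a) = 0
H = 67/3 (H = (((-5 - 3)² + 4) - 1)/3 = (((-8)² + 4) - 1)/3 = ((64 + 4) - 1)/3 = (68 - 1)/3 = (⅓)*67 = 67/3 ≈ 22.333)
f = 130 (f = 6*(67/3) - 4 = 134 - 4 = 130)
(b(R(3, -1))*f)*(-74) = -4*130*(-74) = -520*(-74) = 38480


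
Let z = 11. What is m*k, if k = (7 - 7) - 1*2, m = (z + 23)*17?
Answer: -1156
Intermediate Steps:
m = 578 (m = (11 + 23)*17 = 34*17 = 578)
k = -2 (k = 0 - 2 = -2)
m*k = 578*(-2) = -1156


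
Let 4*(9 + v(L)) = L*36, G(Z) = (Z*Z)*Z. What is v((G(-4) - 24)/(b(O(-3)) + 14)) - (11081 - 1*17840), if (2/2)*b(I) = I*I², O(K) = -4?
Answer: 169146/25 ≈ 6765.8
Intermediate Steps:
b(I) = I³ (b(I) = I*I² = I³)
G(Z) = Z³ (G(Z) = Z²*Z = Z³)
v(L) = -9 + 9*L (v(L) = -9 + (L*36)/4 = -9 + (36*L)/4 = -9 + 9*L)
v((G(-4) - 24)/(b(O(-3)) + 14)) - (11081 - 1*17840) = (-9 + 9*(((-4)³ - 24)/((-4)³ + 14))) - (11081 - 1*17840) = (-9 + 9*((-64 - 24)/(-64 + 14))) - (11081 - 17840) = (-9 + 9*(-88/(-50))) - 1*(-6759) = (-9 + 9*(-88*(-1/50))) + 6759 = (-9 + 9*(44/25)) + 6759 = (-9 + 396/25) + 6759 = 171/25 + 6759 = 169146/25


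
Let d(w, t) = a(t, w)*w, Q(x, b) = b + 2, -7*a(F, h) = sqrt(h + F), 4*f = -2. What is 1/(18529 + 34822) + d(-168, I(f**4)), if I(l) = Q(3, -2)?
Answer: 1/53351 + 48*I*sqrt(42) ≈ 1.8744e-5 + 311.08*I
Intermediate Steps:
f = -1/2 (f = (1/4)*(-2) = -1/2 ≈ -0.50000)
a(F, h) = -sqrt(F + h)/7 (a(F, h) = -sqrt(h + F)/7 = -sqrt(F + h)/7)
Q(x, b) = 2 + b
I(l) = 0 (I(l) = 2 - 2 = 0)
d(w, t) = -w*sqrt(t + w)/7 (d(w, t) = (-sqrt(t + w)/7)*w = -w*sqrt(t + w)/7)
1/(18529 + 34822) + d(-168, I(f**4)) = 1/(18529 + 34822) - 1/7*(-168)*sqrt(0 - 168) = 1/53351 - 1/7*(-168)*sqrt(-168) = 1/53351 - 1/7*(-168)*2*I*sqrt(42) = 1/53351 + 48*I*sqrt(42)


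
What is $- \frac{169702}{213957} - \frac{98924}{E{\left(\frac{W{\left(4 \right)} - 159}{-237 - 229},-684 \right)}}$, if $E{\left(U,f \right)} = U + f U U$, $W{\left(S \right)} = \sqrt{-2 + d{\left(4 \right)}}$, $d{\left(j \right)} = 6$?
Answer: $\frac{2296681360831250}{1795821762789} \approx 1278.9$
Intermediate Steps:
$W{\left(S \right)} = 2$ ($W{\left(S \right)} = \sqrt{-2 + 6} = \sqrt{4} = 2$)
$E{\left(U,f \right)} = U + f U^{2}$
$- \frac{169702}{213957} - \frac{98924}{E{\left(\frac{W{\left(4 \right)} - 159}{-237 - 229},-684 \right)}} = - \frac{169702}{213957} - \frac{98924}{\frac{2 - 159}{-237 - 229} \left(1 + \frac{2 - 159}{-237 - 229} \left(-684\right)\right)} = \left(-169702\right) \frac{1}{213957} - \frac{98924}{- \frac{157}{-466} \left(1 + - \frac{157}{-466} \left(-684\right)\right)} = - \frac{169702}{213957} - \frac{98924}{\left(-157\right) \left(- \frac{1}{466}\right) \left(1 + \left(-157\right) \left(- \frac{1}{466}\right) \left(-684\right)\right)} = - \frac{169702}{213957} - \frac{98924}{\frac{157}{466} \left(1 + \frac{157}{466} \left(-684\right)\right)} = - \frac{169702}{213957} - \frac{98924}{\frac{157}{466} \left(1 - \frac{53694}{233}\right)} = - \frac{169702}{213957} - \frac{98924}{\frac{157}{466} \left(- \frac{53461}{233}\right)} = - \frac{169702}{213957} - \frac{98924}{- \frac{8393377}{108578}} = - \frac{169702}{213957} - - \frac{10740970072}{8393377} = - \frac{169702}{213957} + \frac{10740970072}{8393377} = \frac{2296681360831250}{1795821762789}$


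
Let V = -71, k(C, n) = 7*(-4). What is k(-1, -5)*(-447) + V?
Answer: 12445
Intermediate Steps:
k(C, n) = -28
k(-1, -5)*(-447) + V = -28*(-447) - 71 = 12516 - 71 = 12445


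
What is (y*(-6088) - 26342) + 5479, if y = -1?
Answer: -14775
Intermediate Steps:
(y*(-6088) - 26342) + 5479 = (-1*(-6088) - 26342) + 5479 = (6088 - 26342) + 5479 = -20254 + 5479 = -14775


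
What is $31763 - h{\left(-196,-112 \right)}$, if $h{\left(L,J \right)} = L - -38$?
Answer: $31921$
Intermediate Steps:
$h{\left(L,J \right)} = 38 + L$ ($h{\left(L,J \right)} = L + 38 = 38 + L$)
$31763 - h{\left(-196,-112 \right)} = 31763 - \left(38 - 196\right) = 31763 - -158 = 31763 + 158 = 31921$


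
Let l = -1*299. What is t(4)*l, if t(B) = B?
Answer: -1196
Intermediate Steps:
l = -299
t(4)*l = 4*(-299) = -1196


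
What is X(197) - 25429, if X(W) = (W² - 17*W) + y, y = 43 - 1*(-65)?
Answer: 10139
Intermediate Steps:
y = 108 (y = 43 + 65 = 108)
X(W) = 108 + W² - 17*W (X(W) = (W² - 17*W) + 108 = 108 + W² - 17*W)
X(197) - 25429 = (108 + 197² - 17*197) - 25429 = (108 + 38809 - 3349) - 25429 = 35568 - 25429 = 10139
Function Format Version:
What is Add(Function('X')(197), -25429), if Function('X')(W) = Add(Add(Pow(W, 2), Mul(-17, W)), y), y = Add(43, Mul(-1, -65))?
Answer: 10139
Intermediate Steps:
y = 108 (y = Add(43, 65) = 108)
Function('X')(W) = Add(108, Pow(W, 2), Mul(-17, W)) (Function('X')(W) = Add(Add(Pow(W, 2), Mul(-17, W)), 108) = Add(108, Pow(W, 2), Mul(-17, W)))
Add(Function('X')(197), -25429) = Add(Add(108, Pow(197, 2), Mul(-17, 197)), -25429) = Add(Add(108, 38809, -3349), -25429) = Add(35568, -25429) = 10139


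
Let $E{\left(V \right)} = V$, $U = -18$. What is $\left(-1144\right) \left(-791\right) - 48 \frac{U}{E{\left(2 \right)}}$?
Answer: $905336$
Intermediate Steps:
$\left(-1144\right) \left(-791\right) - 48 \frac{U}{E{\left(2 \right)}} = \left(-1144\right) \left(-791\right) - 48 \left(- \frac{18}{2}\right) = 904904 - 48 \left(\left(-18\right) \frac{1}{2}\right) = 904904 - -432 = 904904 + 432 = 905336$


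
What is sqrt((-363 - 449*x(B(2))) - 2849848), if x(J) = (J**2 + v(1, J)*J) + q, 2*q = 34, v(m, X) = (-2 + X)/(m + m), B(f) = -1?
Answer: I*sqrt(11435866)/2 ≈ 1690.8*I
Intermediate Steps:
v(m, X) = (-2 + X)/(2*m) (v(m, X) = (-2 + X)/((2*m)) = (-2 + X)*(1/(2*m)) = (-2 + X)/(2*m))
q = 17 (q = (1/2)*34 = 17)
x(J) = 17 + J**2 + J*(-1 + J/2) (x(J) = (J**2 + ((1/2)*(-2 + J)/1)*J) + 17 = (J**2 + ((1/2)*1*(-2 + J))*J) + 17 = (J**2 + (-1 + J/2)*J) + 17 = (J**2 + J*(-1 + J/2)) + 17 = 17 + J**2 + J*(-1 + J/2))
sqrt((-363 - 449*x(B(2))) - 2849848) = sqrt((-363 - 449*(17 - 1*(-1) + (3/2)*(-1)**2)) - 2849848) = sqrt((-363 - 449*(17 + 1 + (3/2)*1)) - 2849848) = sqrt((-363 - 449*(17 + 1 + 3/2)) - 2849848) = sqrt((-363 - 449*39/2) - 2849848) = sqrt((-363 - 17511/2) - 2849848) = sqrt(-18237/2 - 2849848) = sqrt(-5717933/2) = I*sqrt(11435866)/2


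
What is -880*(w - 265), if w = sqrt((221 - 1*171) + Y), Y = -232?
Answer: 233200 - 880*I*sqrt(182) ≈ 2.332e+5 - 11872.0*I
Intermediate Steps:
w = I*sqrt(182) (w = sqrt((221 - 1*171) - 232) = sqrt((221 - 171) - 232) = sqrt(50 - 232) = sqrt(-182) = I*sqrt(182) ≈ 13.491*I)
-880*(w - 265) = -880*(I*sqrt(182) - 265) = -880*(-265 + I*sqrt(182)) = 233200 - 880*I*sqrt(182)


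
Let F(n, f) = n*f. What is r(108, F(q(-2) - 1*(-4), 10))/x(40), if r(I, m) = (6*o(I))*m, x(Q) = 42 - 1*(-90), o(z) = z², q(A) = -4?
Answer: 0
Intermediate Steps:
x(Q) = 132 (x(Q) = 42 + 90 = 132)
F(n, f) = f*n
r(I, m) = 6*m*I² (r(I, m) = (6*I²)*m = 6*m*I²)
r(108, F(q(-2) - 1*(-4), 10))/x(40) = (6*(10*(-4 - 1*(-4)))*108²)/132 = (6*(10*(-4 + 4))*11664)*(1/132) = (6*(10*0)*11664)*(1/132) = (6*0*11664)*(1/132) = 0*(1/132) = 0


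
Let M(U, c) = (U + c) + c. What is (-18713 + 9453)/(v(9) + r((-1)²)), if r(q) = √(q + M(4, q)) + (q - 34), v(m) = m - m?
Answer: 152790/541 + 4630*√7/541 ≈ 305.06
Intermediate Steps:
M(U, c) = U + 2*c
v(m) = 0
r(q) = -34 + q + √(4 + 3*q) (r(q) = √(q + (4 + 2*q)) + (q - 34) = √(4 + 3*q) + (-34 + q) = -34 + q + √(4 + 3*q))
(-18713 + 9453)/(v(9) + r((-1)²)) = (-18713 + 9453)/(0 + (-34 + (-1)² + √(4 + 3*(-1)²))) = -9260/(0 + (-34 + 1 + √(4 + 3*1))) = -9260/(0 + (-34 + 1 + √(4 + 3))) = -9260/(0 + (-34 + 1 + √7)) = -9260/(0 + (-33 + √7)) = -9260/(-33 + √7)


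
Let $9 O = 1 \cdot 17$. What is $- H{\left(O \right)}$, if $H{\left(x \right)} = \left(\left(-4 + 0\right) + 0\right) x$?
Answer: $\frac{68}{9} \approx 7.5556$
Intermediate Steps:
$O = \frac{17}{9}$ ($O = \frac{1 \cdot 17}{9} = \frac{1}{9} \cdot 17 = \frac{17}{9} \approx 1.8889$)
$H{\left(x \right)} = - 4 x$ ($H{\left(x \right)} = \left(-4 + 0\right) x = - 4 x$)
$- H{\left(O \right)} = - \frac{\left(-4\right) 17}{9} = \left(-1\right) \left(- \frac{68}{9}\right) = \frac{68}{9}$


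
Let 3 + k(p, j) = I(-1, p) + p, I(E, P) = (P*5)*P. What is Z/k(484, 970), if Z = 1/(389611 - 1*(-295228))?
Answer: 1/802467631479 ≈ 1.2462e-12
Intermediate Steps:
I(E, P) = 5*P**2 (I(E, P) = (5*P)*P = 5*P**2)
k(p, j) = -3 + p + 5*p**2 (k(p, j) = -3 + (5*p**2 + p) = -3 + (p + 5*p**2) = -3 + p + 5*p**2)
Z = 1/684839 (Z = 1/(389611 + 295228) = 1/684839 ≈ 1.4602e-6)
Z/k(484, 970) = 1/(684839*(-3 + 484 + 5*484**2)) = 1/(684839*(-3 + 484 + 5*234256)) = 1/(684839*(-3 + 484 + 1171280)) = (1/684839)/1171761 = (1/684839)*(1/1171761) = 1/802467631479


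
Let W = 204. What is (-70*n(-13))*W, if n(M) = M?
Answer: 185640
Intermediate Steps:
(-70*n(-13))*W = -70*(-13)*204 = 910*204 = 185640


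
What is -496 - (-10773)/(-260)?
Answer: -139733/260 ≈ -537.43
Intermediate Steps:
-496 - (-10773)/(-260) = -496 - (-10773)*(-1)/260 = -496 - 57*189/260 = -496 - 10773/260 = -139733/260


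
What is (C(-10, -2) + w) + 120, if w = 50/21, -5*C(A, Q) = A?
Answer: 2612/21 ≈ 124.38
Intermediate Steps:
C(A, Q) = -A/5
w = 50/21 (w = 50*(1/21) = 50/21 ≈ 2.3810)
(C(-10, -2) + w) + 120 = (-⅕*(-10) + 50/21) + 120 = (2 + 50/21) + 120 = 92/21 + 120 = 2612/21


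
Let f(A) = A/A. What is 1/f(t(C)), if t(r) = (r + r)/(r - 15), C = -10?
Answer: 1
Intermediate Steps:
t(r) = 2*r/(-15 + r) (t(r) = (2*r)/(-15 + r) = 2*r/(-15 + r))
f(A) = 1
1/f(t(C)) = 1/1 = 1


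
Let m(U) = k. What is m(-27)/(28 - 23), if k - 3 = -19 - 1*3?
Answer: -19/5 ≈ -3.8000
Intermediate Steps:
k = -19 (k = 3 + (-19 - 1*3) = 3 + (-19 - 3) = 3 - 22 = -19)
m(U) = -19
m(-27)/(28 - 23) = -19/(28 - 23) = -19/5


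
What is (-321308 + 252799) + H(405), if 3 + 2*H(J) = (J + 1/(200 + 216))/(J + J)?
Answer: -46170427679/673920 ≈ -68510.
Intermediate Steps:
H(J) = -3/2 + (1/416 + J)/(4*J) (H(J) = -3/2 + ((J + 1/(200 + 216))/(J + J))/2 = -3/2 + ((J + 1/416)/((2*J)))/2 = -3/2 + ((J + 1/416)*(1/(2*J)))/2 = -3/2 + ((1/416 + J)*(1/(2*J)))/2 = -3/2 + ((1/416 + J)/(2*J))/2 = -3/2 + (1/416 + J)/(4*J))
(-321308 + 252799) + H(405) = (-321308 + 252799) + (1/1664)*(1 - 2080*405)/405 = -68509 + (1/1664)*(1/405)*(1 - 842400) = -68509 + (1/1664)*(1/405)*(-842399) = -68509 - 842399/673920 = -46170427679/673920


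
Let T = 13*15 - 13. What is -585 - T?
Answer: -767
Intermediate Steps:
T = 182 (T = 195 - 13 = 182)
-585 - T = -585 - 1*182 = -585 - 182 = -767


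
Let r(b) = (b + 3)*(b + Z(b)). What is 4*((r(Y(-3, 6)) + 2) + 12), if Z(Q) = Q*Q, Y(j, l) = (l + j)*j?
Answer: -1672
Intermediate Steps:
Y(j, l) = j*(j + l) (Y(j, l) = (j + l)*j = j*(j + l))
Z(Q) = Q**2
r(b) = (3 + b)*(b + b**2) (r(b) = (b + 3)*(b + b**2) = (3 + b)*(b + b**2))
4*((r(Y(-3, 6)) + 2) + 12) = 4*(((-3*(-3 + 6))*(3 + (-3*(-3 + 6))**2 + 4*(-3*(-3 + 6))) + 2) + 12) = 4*(((-3*3)*(3 + (-3*3)**2 + 4*(-3*3)) + 2) + 12) = 4*((-9*(3 + (-9)**2 + 4*(-9)) + 2) + 12) = 4*((-9*(3 + 81 - 36) + 2) + 12) = 4*((-9*48 + 2) + 12) = 4*((-432 + 2) + 12) = 4*(-430 + 12) = 4*(-418) = -1672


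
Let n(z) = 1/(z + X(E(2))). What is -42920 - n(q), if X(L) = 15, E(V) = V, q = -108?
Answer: -3991559/93 ≈ -42920.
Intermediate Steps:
n(z) = 1/(15 + z) (n(z) = 1/(z + 15) = 1/(15 + z))
-42920 - n(q) = -42920 - 1/(15 - 108) = -42920 - 1/(-93) = -42920 - 1*(-1/93) = -42920 + 1/93 = -3991559/93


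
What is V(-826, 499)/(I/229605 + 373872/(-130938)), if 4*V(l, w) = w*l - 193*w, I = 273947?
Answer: 2547830449049115/33315205516 ≈ 76477.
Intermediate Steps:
V(l, w) = -193*w/4 + l*w/4 (V(l, w) = (w*l - 193*w)/4 = (l*w - 193*w)/4 = (-193*w + l*w)/4 = -193*w/4 + l*w/4)
V(-826, 499)/(I/229605 + 373872/(-130938)) = ((¼)*499*(-193 - 826))/(273947/229605 + 373872/(-130938)) = ((¼)*499*(-1019))/(273947*(1/229605) + 373872*(-1/130938)) = -508481/(4*(273947/229605 - 62312/21823)) = -508481/(4*(-8328801379/5010669915)) = -508481/4*(-5010669915/8328801379) = 2547830449049115/33315205516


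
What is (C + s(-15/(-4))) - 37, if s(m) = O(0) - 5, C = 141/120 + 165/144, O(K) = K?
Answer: -9523/240 ≈ -39.679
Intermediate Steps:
C = 557/240 (C = 141*(1/120) + 165*(1/144) = 47/40 + 55/48 = 557/240 ≈ 2.3208)
s(m) = -5 (s(m) = 0 - 5 = -5)
(C + s(-15/(-4))) - 37 = (557/240 - 5) - 37 = -643/240 - 37 = -9523/240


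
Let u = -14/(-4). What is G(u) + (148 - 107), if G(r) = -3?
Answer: 38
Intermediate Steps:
u = 7/2 (u = -14*(-¼) = 7/2 ≈ 3.5000)
G(u) + (148 - 107) = -3 + (148 - 107) = -3 + 41 = 38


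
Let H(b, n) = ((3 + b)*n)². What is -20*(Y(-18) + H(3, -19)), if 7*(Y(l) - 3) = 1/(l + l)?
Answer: -16378735/63 ≈ -2.5998e+5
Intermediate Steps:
H(b, n) = n²*(3 + b)² (H(b, n) = (n*(3 + b))² = n²*(3 + b)²)
Y(l) = 3 + 1/(14*l) (Y(l) = 3 + 1/(7*(l + l)) = 3 + 1/(7*((2*l))) = 3 + (1/(2*l))/7 = 3 + 1/(14*l))
-20*(Y(-18) + H(3, -19)) = -20*((3 + (1/14)/(-18)) + (-19)²*(3 + 3)²) = -20*((3 + (1/14)*(-1/18)) + 361*6²) = -20*((3 - 1/252) + 361*36) = -20*(755/252 + 12996) = -20*3275747/252 = -16378735/63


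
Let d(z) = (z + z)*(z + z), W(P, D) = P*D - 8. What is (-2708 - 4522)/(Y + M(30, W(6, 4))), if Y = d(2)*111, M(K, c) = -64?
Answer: -3615/856 ≈ -4.2231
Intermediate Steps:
W(P, D) = -8 + D*P (W(P, D) = D*P - 8 = -8 + D*P)
d(z) = 4*z² (d(z) = (2*z)*(2*z) = 4*z²)
Y = 1776 (Y = (4*2²)*111 = (4*4)*111 = 16*111 = 1776)
(-2708 - 4522)/(Y + M(30, W(6, 4))) = (-2708 - 4522)/(1776 - 64) = -7230/1712 = -7230*1/1712 = -3615/856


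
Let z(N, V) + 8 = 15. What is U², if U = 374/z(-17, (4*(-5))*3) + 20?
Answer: 264196/49 ≈ 5391.8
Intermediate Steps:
z(N, V) = 7 (z(N, V) = -8 + 15 = 7)
U = 514/7 (U = 374/7 + 20 = 514/7 ≈ 73.429)
U² = (514/7)² = 264196/49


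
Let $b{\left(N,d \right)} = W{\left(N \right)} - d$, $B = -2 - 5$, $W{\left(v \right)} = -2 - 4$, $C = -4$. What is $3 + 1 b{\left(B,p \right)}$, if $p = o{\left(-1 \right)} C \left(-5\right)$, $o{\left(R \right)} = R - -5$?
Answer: $-83$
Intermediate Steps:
$o{\left(R \right)} = 5 + R$ ($o{\left(R \right)} = R + 5 = 5 + R$)
$W{\left(v \right)} = -6$
$p = 80$ ($p = \left(5 - 1\right) \left(-4\right) \left(-5\right) = 4 \left(-4\right) \left(-5\right) = \left(-16\right) \left(-5\right) = 80$)
$B = -7$
$b{\left(N,d \right)} = -6 - d$
$3 + 1 b{\left(B,p \right)} = 3 + 1 \left(-6 - 80\right) = 3 + 1 \left(-86\right) = 3 - 86 = -83$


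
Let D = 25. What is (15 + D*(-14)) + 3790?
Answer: 3455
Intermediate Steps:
(15 + D*(-14)) + 3790 = (15 + 25*(-14)) + 3790 = (15 - 350) + 3790 = -335 + 3790 = 3455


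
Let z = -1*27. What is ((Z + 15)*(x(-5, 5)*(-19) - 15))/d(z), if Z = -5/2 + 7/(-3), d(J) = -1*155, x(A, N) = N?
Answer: 671/93 ≈ 7.2151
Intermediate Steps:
z = -27
d(J) = -155
Z = -29/6 (Z = -5*½ + 7*(-⅓) = -5/2 - 7/3 = -29/6 ≈ -4.8333)
((Z + 15)*(x(-5, 5)*(-19) - 15))/d(z) = ((-29/6 + 15)*(5*(-19) - 15))/(-155) = (61*(-95 - 15)/6)*(-1/155) = ((61/6)*(-110))*(-1/155) = -3355/3*(-1/155) = 671/93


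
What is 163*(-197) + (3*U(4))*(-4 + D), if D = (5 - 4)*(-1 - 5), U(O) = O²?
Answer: -32591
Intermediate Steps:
D = -6 (D = 1*(-6) = -6)
163*(-197) + (3*U(4))*(-4 + D) = 163*(-197) + (3*4²)*(-4 - 6) = -32111 + (3*16)*(-10) = -32111 + 48*(-10) = -32111 - 480 = -32591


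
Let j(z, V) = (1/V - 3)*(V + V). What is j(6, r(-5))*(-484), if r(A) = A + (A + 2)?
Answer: -24200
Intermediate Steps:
r(A) = 2 + 2*A (r(A) = A + (2 + A) = 2 + 2*A)
j(z, V) = 2*V*(-3 + 1/V) (j(z, V) = (-3 + 1/V)*(2*V) = 2*V*(-3 + 1/V))
j(6, r(-5))*(-484) = (2 - 6*(2 + 2*(-5)))*(-484) = (2 - 6*(2 - 10))*(-484) = (2 - 6*(-8))*(-484) = (2 + 48)*(-484) = 50*(-484) = -24200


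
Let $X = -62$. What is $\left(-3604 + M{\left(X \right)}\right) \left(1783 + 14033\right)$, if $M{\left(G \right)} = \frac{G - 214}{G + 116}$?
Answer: $- \frac{171245104}{3} \approx -5.7082 \cdot 10^{7}$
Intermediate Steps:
$M{\left(G \right)} = \frac{-214 + G}{116 + G}$
$\left(-3604 + M{\left(X \right)}\right) \left(1783 + 14033\right) = \left(-3604 + \frac{-214 - 62}{116 - 62}\right) \left(1783 + 14033\right) = \left(-3604 + \frac{1}{54} \left(-276\right)\right) 15816 = \left(-3604 - \frac{46}{9}\right) 15816 = \left(- \frac{32482}{9}\right) 15816 = - \frac{171245104}{3}$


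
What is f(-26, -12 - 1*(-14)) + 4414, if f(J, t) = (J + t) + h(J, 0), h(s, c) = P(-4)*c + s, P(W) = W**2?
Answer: 4364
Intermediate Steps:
h(s, c) = s + 16*c (h(s, c) = (-4)**2*c + s = 16*c + s = s + 16*c)
f(J, t) = t + 2*J (f(J, t) = (J + t) + (J + 16*0) = (J + t) + (J + 0) = (J + t) + J = t + 2*J)
f(-26, -12 - 1*(-14)) + 4414 = ((-12 - 1*(-14)) + 2*(-26)) + 4414 = ((-12 + 14) - 52) + 4414 = (2 - 52) + 4414 = -50 + 4414 = 4364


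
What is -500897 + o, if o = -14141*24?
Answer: -840281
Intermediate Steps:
o = -339384
-500897 + o = -500897 - 339384 = -840281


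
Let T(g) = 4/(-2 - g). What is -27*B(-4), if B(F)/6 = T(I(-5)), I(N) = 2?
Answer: 162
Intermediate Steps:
B(F) = -6 (B(F) = 6*(-4/(2 + 2)) = 6*(-4/4) = 6*(-4*¼) = 6*(-1) = -6)
-27*B(-4) = -27*(-6) = 162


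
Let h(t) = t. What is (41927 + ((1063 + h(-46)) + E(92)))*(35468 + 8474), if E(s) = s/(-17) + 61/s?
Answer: 1475506205319/782 ≈ 1.8868e+9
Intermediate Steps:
E(s) = 61/s - s/17 (E(s) = s*(-1/17) + 61/s = -s/17 + 61/s = 61/s - s/17)
(41927 + ((1063 + h(-46)) + E(92)))*(35468 + 8474) = (41927 + ((1063 - 46) + (61/92 - 1/17*92)))*(35468 + 8474) = (41927 + (1017 + (61*(1/92) - 92/17)))*43942 = (41927 + (1017 + (61/92 - 92/17)))*43942 = (41927 + (1017 - 7427/1564))*43942 = (41927 + 1583161/1564)*43942 = (67156989/1564)*43942 = 1475506205319/782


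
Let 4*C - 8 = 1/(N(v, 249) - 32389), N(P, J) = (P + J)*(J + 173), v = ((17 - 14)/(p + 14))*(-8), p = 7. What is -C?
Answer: -4043583/2021788 ≈ -2.0000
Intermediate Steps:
v = -8/7 (v = ((17 - 14)/(7 + 14))*(-8) = (3/21)*(-8) = (3*(1/21))*(-8) = (1/7)*(-8) = -8/7 ≈ -1.1429)
N(P, J) = (173 + J)*(J + P) (N(P, J) = (J + P)*(173 + J) = (173 + J)*(J + P))
C = 4043583/2021788 (C = 2 + 1/(4*((249**2 + 173*249 + 173*(-8/7) + 249*(-8/7)) - 32389)) = 2 + 1/(4*((62001 + 43077 - 1384/7 - 1992/7) - 32389)) = 2 + 1/(4*(732170/7 - 32389)) = 2 + 1/(4*(505447/7)) = 2 + (1/4)*(7/505447) = 2 + 7/2021788 = 4043583/2021788 ≈ 2.0000)
-C = -1*4043583/2021788 = -4043583/2021788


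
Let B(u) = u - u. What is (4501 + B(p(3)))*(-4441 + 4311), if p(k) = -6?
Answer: -585130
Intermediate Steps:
B(u) = 0
(4501 + B(p(3)))*(-4441 + 4311) = (4501 + 0)*(-4441 + 4311) = 4501*(-130) = -585130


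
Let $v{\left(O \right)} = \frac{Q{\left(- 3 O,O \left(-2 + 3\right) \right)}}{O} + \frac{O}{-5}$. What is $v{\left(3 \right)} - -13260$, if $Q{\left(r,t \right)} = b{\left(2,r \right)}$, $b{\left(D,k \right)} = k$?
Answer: $\frac{66282}{5} \approx 13256.0$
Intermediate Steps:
$Q{\left(r,t \right)} = r$
$v{\left(O \right)} = -3 - \frac{O}{5}$ ($v{\left(O \right)} = \frac{\left(-3\right) O}{O} + \frac{O}{-5} = -3 + O \left(- \frac{1}{5}\right) = -3 - \frac{O}{5}$)
$v{\left(3 \right)} - -13260 = \left(-3 - \frac{3}{5}\right) - -13260 = \left(-3 - \frac{3}{5}\right) + 13260 = - \frac{18}{5} + 13260 = \frac{66282}{5}$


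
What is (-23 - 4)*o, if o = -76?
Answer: 2052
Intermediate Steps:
(-23 - 4)*o = (-23 - 4)*(-76) = -27*(-76) = 2052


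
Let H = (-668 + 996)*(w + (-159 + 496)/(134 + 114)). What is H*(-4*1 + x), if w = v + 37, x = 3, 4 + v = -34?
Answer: -3649/31 ≈ -117.71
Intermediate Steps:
v = -38 (v = -4 - 34 = -38)
w = -1 (w = -38 + 37 = -1)
H = 3649/31 (H = (-668 + 996)*(-1 + (-159 + 496)/(134 + 114)) = 328*(-1 + 337/248) = 328*(89/248) = 3649/31 ≈ 117.71)
H*(-4*1 + x) = 3649*(-4*1 + 3)/31 = 3649*(-4 + 3)/31 = (3649/31)*(-1) = -3649/31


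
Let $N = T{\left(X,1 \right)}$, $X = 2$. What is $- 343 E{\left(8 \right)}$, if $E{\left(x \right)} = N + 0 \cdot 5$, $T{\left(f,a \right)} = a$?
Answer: $-343$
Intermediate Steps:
$N = 1$
$E{\left(x \right)} = 1$ ($E{\left(x \right)} = 1 + 0 \cdot 5 = 1 + 0 = 1$)
$- 343 E{\left(8 \right)} = \left(-343\right) 1 = -343$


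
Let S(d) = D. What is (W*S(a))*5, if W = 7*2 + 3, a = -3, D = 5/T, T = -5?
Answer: -85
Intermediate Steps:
D = -1 (D = 5/(-5) = 5*(-1/5) = -1)
S(d) = -1
W = 17 (W = 14 + 3 = 17)
(W*S(a))*5 = (17*(-1))*5 = -17*5 = -85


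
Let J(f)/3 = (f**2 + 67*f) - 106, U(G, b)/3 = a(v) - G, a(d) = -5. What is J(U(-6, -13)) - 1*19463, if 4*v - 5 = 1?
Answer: -19151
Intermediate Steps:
v = 3/2 (v = 5/4 + (1/4)*1 = 5/4 + 1/4 = 3/2 ≈ 1.5000)
U(G, b) = -15 - 3*G (U(G, b) = 3*(-5 - G) = -15 - 3*G)
J(f) = -318 + 3*f**2 + 201*f (J(f) = 3*((f**2 + 67*f) - 106) = 3*(-106 + f**2 + 67*f) = -318 + 3*f**2 + 201*f)
J(U(-6, -13)) - 1*19463 = (-318 + 3*(-15 - 3*(-6))**2 + 201*(-15 - 3*(-6))) - 1*19463 = (-318 + 3*(-15 + 18)**2 + 201*(-15 + 18)) - 19463 = (-318 + 3*3**2 + 201*3) - 19463 = (-318 + 3*9 + 603) - 19463 = (-318 + 27 + 603) - 19463 = 312 - 19463 = -19151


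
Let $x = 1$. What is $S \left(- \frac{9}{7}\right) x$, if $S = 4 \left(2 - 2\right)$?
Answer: $0$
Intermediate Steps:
$S = 0$ ($S = 4 \cdot 0 = 0$)
$S \left(- \frac{9}{7}\right) x = 0 \left(- \frac{9}{7}\right) 1 = 0 \cdot 1 = 0$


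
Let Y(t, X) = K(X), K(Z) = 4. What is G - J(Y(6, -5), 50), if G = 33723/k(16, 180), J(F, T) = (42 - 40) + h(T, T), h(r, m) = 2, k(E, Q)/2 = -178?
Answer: -35147/356 ≈ -98.728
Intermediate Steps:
k(E, Q) = -356 (k(E, Q) = 2*(-178) = -356)
Y(t, X) = 4
J(F, T) = 4 (J(F, T) = (42 - 40) + 2 = 2 + 2 = 4)
G = -33723/356 (G = 33723/(-356) = 33723*(-1/356) = -33723/356 ≈ -94.728)
G - J(Y(6, -5), 50) = -33723/356 - 1*4 = -33723/356 - 4 = -35147/356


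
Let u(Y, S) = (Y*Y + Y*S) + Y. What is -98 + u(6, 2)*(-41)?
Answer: -2312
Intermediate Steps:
u(Y, S) = Y + Y² + S*Y (u(Y, S) = (Y² + S*Y) + Y = Y + Y² + S*Y)
-98 + u(6, 2)*(-41) = -98 + (6*(1 + 2 + 6))*(-41) = -98 + (6*9)*(-41) = -98 + 54*(-41) = -98 - 2214 = -2312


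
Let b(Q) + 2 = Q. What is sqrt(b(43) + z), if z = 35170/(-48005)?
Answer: sqrt(3711813807)/9601 ≈ 6.3457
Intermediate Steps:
z = -7034/9601 (z = 35170*(-1/48005) = -7034/9601 ≈ -0.73263)
b(Q) = -2 + Q
sqrt(b(43) + z) = sqrt((-2 + 43) - 7034/9601) = sqrt(41 - 7034/9601) = sqrt(386607/9601) = sqrt(3711813807)/9601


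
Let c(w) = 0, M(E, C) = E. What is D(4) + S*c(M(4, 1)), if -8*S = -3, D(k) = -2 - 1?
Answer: -3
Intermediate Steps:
D(k) = -3
S = 3/8 (S = -1/8*(-3) = 3/8 ≈ 0.37500)
D(4) + S*c(M(4, 1)) = -3 + (3/8)*0 = -3 + 0 = -3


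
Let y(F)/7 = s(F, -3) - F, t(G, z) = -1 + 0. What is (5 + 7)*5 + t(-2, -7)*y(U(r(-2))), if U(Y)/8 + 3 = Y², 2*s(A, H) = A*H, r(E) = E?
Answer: 200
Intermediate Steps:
s(A, H) = A*H/2 (s(A, H) = (A*H)/2 = A*H/2)
t(G, z) = -1
U(Y) = -24 + 8*Y²
y(F) = -35*F/2 (y(F) = 7*((½)*F*(-3) - F) = 7*(-3*F/2 - F) = 7*(-5*F/2) = -35*F/2)
(5 + 7)*5 + t(-2, -7)*y(U(r(-2))) = (5 + 7)*5 - (-35)*(-24 + 8*(-2)²)/2 = 12*5 - (-35)*(-24 + 8*4)/2 = 60 - (-35)*(-24 + 32)/2 = 60 - (-35)*8/2 = 60 - 1*(-140) = 60 + 140 = 200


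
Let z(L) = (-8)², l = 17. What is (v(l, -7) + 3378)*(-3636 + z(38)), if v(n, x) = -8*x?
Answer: -12266248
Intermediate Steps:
z(L) = 64
(v(l, -7) + 3378)*(-3636 + z(38)) = (-8*(-7) + 3378)*(-3636 + 64) = (56 + 3378)*(-3572) = 3434*(-3572) = -12266248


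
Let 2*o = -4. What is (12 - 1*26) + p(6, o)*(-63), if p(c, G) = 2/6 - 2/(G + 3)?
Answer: 91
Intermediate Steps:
o = -2 (o = (1/2)*(-4) = -2)
p(c, G) = 1/3 - 2/(3 + G) (p(c, G) = 2*(1/6) - 2/(3 + G) = 1/3 - 2/(3 + G))
(12 - 1*26) + p(6, o)*(-63) = (12 - 1*26) + ((-3 - 2)/(3*(3 - 2)))*(-63) = (12 - 26) + ((1/3)*(-5)/1)*(-63) = -14 + ((1/3)*1*(-5))*(-63) = -14 - 5/3*(-63) = -14 + 105 = 91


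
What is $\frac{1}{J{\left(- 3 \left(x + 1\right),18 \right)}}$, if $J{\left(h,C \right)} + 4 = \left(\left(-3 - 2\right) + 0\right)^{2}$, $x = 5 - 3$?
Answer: $\frac{1}{21} \approx 0.047619$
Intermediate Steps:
$x = 2$ ($x = 5 - 3 = 2$)
$J{\left(h,C \right)} = 21$ ($J{\left(h,C \right)} = -4 + \left(\left(-3 - 2\right) + 0\right)^{2} = -4 + \left(-5 + 0\right)^{2} = -4 + \left(-5\right)^{2} = -4 + 25 = 21$)
$\frac{1}{J{\left(- 3 \left(x + 1\right),18 \right)}} = \frac{1}{21}$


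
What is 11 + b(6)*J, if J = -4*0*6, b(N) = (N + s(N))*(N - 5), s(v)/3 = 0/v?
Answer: 11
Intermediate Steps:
s(v) = 0 (s(v) = 3*(0/v) = 3*0 = 0)
b(N) = N*(-5 + N) (b(N) = (N + 0)*(N - 5) = N*(-5 + N))
J = 0 (J = 0*6 = 0)
11 + b(6)*J = 11 + (6*(-5 + 6))*0 = 11 + (6*1)*0 = 11 + 6*0 = 11 + 0 = 11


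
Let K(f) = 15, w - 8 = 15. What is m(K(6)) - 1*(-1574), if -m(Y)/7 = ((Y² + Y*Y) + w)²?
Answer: -1564529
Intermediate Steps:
w = 23 (w = 8 + 15 = 23)
m(Y) = -7*(23 + 2*Y²)² (m(Y) = -7*((Y² + Y*Y) + 23)² = -7*((Y² + Y²) + 23)² = -7*(2*Y² + 23)² = -7*(23 + 2*Y²)²)
m(K(6)) - 1*(-1574) = -7*(23 + 2*15²)² - 1*(-1574) = -7*(23 + 2*225)² + 1574 = -7*(23 + 450)² + 1574 = -7*473² + 1574 = -7*223729 + 1574 = -1566103 + 1574 = -1564529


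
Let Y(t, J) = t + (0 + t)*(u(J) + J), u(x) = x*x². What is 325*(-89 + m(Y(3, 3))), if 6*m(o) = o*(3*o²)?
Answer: 261358175/2 ≈ 1.3068e+8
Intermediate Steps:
u(x) = x³
Y(t, J) = t + t*(J + J³) (Y(t, J) = t + (0 + t)*(J³ + J) = t + t*(J + J³))
m(o) = o³/2 (m(o) = (o*(3*o²))/6 = (3*o³)/6 = o³/2)
325*(-89 + m(Y(3, 3))) = 325*(-89 + (3*(1 + 3 + 3³))³/2) = 325*(-89 + (3*(1 + 3 + 27))³/2) = 325*(-89 + (3*31)³/2) = 325*(-89 + (½)*93³) = 325*(-89 + (½)*804357) = 325*(-89 + 804357/2) = 325*(804179/2) = 261358175/2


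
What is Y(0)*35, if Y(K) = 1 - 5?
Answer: -140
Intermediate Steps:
Y(K) = -4
Y(0)*35 = -4*35 = -140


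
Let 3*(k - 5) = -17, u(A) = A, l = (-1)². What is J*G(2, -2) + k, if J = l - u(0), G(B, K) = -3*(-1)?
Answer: 7/3 ≈ 2.3333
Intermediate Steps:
l = 1
G(B, K) = 3
J = 1 (J = 1 - 1*0 = 1 + 0 = 1)
k = -⅔ (k = 5 + (⅓)*(-17) = 5 - 17/3 = -⅔ ≈ -0.66667)
J*G(2, -2) + k = 1*3 - ⅔ = 3 - ⅔ = 7/3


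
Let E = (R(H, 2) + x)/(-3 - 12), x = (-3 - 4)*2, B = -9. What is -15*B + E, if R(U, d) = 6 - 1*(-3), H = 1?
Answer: 406/3 ≈ 135.33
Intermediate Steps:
x = -14 (x = -7*2 = -14)
R(U, d) = 9 (R(U, d) = 6 + 3 = 9)
E = 1/3 (E = (9 - 14)/(-3 - 12) = -5/(-15) = -5*(-1/15) = 1/3 ≈ 0.33333)
-15*B + E = -15*(-9) + 1/3 = 135 + 1/3 = 406/3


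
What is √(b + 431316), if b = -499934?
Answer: I*√68618 ≈ 261.95*I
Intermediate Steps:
√(b + 431316) = √(-499934 + 431316) = √(-68618) = I*√68618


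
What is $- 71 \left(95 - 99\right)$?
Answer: $284$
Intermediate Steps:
$- 71 \left(95 - 99\right) = \left(-71\right) \left(-4\right) = 284$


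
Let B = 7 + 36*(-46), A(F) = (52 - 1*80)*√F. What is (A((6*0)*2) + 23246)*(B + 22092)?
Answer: 475217978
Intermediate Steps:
A(F) = -28*√F (A(F) = (52 - 80)*√F = -28*√F)
B = -1649 (B = 7 - 1656 = -1649)
(A((6*0)*2) + 23246)*(B + 22092) = (-28*0*√2 + 23246)*(-1649 + 22092) = (-28*√(0*2) + 23246)*20443 = (-28*√0 + 23246)*20443 = (-28*0 + 23246)*20443 = (0 + 23246)*20443 = 23246*20443 = 475217978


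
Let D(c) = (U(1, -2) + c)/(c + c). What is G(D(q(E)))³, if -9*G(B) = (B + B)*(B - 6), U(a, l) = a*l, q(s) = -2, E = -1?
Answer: 1000/729 ≈ 1.3717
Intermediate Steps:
D(c) = (-2 + c)/(2*c) (D(c) = (1*(-2) + c)/(c + c) = (-2 + c)/((2*c)) = (-2 + c)*(1/(2*c)) = (-2 + c)/(2*c))
G(B) = -2*B*(-6 + B)/9 (G(B) = -(B + B)*(B - 6)/9 = -2*B*(-6 + B)/9)
G(D(q(E)))³ = (2*((½)*(-2 - 2)/(-2))*(6 - (-2 - 2)/(2*(-2)))/9)³ = (2*((½)*(-½)*(-4))*(6 - (-1)*(-4)/(2*2))/9)³ = ((2/9)*1*(6 - 1*1))³ = ((2/9)*1*(6 - 1))³ = ((2/9)*1*5)³ = (10/9)³ = 1000/729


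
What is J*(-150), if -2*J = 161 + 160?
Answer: 24075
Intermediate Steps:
J = -321/2 (J = -(161 + 160)/2 = -½*321 = -321/2 ≈ -160.50)
J*(-150) = -321/2*(-150) = 24075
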